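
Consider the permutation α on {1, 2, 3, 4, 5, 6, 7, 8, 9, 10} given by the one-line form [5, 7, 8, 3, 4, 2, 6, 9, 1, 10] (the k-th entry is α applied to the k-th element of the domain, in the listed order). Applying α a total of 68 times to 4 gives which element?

Tracing 4 → 3 → … returns to 4 after 6 steps, so 4 lies in a 6-cycle (1, 5, 4, 3, 8, 9).
Since the cycle has length 6, α^68 acts on it the same as α^2 (68 mod 6 = 2).
Advancing 2 steps from 4: 4 → 3 → 8.

8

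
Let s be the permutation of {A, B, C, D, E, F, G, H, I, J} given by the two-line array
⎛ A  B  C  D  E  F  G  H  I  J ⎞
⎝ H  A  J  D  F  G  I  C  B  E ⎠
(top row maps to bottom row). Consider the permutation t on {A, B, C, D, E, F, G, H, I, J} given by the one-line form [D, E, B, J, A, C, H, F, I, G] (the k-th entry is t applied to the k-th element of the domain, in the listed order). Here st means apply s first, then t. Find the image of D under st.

J

(st)(D) = t(s(D)). s(D) = D, then t(D) = J. So (st)(D) = J.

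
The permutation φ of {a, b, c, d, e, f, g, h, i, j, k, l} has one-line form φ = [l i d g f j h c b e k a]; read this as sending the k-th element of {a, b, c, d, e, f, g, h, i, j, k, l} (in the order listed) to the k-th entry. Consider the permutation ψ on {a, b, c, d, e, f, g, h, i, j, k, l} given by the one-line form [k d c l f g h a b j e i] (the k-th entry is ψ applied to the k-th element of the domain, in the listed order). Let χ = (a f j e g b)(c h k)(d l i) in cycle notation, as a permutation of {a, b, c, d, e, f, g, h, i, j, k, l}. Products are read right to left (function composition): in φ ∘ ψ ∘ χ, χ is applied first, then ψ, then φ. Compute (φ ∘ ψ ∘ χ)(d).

(φ ∘ ψ ∘ χ)(d) = φ(ψ(χ(d))). χ(d) = l, then ψ(l) = i, then φ(i) = b, so the result is b.

b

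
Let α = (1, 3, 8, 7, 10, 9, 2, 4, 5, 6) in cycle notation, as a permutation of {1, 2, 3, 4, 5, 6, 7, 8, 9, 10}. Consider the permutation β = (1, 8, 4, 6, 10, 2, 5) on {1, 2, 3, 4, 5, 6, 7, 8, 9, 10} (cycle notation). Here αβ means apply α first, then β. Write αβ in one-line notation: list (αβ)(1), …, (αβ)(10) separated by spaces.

3 6 4 1 10 8 2 7 5 9

(αβ)(x) = β(α(x)). Computing each image: β(α(1)) = β(3) = 3, β(α(2)) = β(4) = 6, β(α(3)) = β(8) = 4, β(α(4)) = β(5) = 1, β(α(5)) = β(6) = 10, β(α(6)) = β(1) = 8, β(α(7)) = β(10) = 2, β(α(8)) = β(7) = 7, β(α(9)) = β(2) = 5, β(α(10)) = β(9) = 9.
Hence αβ = [3 6 4 1 10 8 2 7 5 9].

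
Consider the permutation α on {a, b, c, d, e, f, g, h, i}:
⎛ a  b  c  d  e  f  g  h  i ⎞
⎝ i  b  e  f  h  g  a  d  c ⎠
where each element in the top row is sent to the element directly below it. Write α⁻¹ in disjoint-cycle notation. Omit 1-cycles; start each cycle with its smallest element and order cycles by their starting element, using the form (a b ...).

(a g f d h e c i)

First write α in disjoint cycles: (a i c e h d f g).
Reversing each cycle (and rotating so the smallest element leads) gives α⁻¹ = (a g f d h e c i).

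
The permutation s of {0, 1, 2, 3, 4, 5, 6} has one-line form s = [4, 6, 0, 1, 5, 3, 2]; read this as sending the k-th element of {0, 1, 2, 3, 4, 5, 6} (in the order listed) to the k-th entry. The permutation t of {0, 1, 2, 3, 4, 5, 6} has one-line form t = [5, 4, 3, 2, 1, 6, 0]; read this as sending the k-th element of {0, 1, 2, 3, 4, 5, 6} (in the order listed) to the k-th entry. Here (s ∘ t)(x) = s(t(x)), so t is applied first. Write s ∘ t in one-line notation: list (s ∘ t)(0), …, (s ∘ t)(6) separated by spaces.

(s ∘ t)(x) = s(t(x)). Computing each image: s(t(0)) = s(5) = 3, s(t(1)) = s(4) = 5, s(t(2)) = s(3) = 1, s(t(3)) = s(2) = 0, s(t(4)) = s(1) = 6, s(t(5)) = s(6) = 2, s(t(6)) = s(0) = 4.
Hence s ∘ t = [3 5 1 0 6 2 4].

3 5 1 0 6 2 4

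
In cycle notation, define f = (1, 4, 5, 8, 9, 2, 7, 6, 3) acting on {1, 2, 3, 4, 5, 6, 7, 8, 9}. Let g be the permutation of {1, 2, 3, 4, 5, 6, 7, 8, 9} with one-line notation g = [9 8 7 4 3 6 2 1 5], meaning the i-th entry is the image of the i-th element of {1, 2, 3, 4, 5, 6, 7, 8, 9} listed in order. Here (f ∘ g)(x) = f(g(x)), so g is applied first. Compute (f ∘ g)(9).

8

First apply g: g(9) = 5, then f(5) = 8. Thus (f ∘ g)(9) = 8.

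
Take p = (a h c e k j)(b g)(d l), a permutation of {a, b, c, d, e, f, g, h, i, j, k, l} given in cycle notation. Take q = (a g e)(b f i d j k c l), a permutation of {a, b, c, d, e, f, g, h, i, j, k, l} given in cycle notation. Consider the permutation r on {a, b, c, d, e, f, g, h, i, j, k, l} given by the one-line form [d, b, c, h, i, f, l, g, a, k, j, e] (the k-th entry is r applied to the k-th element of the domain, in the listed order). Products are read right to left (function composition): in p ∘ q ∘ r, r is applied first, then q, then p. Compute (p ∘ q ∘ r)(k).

j

(p ∘ q ∘ r)(k) = p(q(r(k))). r(k) = j, then q(j) = k, then p(k) = j, so the result is j.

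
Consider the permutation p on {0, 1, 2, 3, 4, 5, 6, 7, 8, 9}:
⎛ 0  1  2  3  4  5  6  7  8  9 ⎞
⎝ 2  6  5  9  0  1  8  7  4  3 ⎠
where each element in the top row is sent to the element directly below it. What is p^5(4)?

6

Tracing 4 → 0 → … returns to 4 after 7 steps, so 4 lies in a 7-cycle (0 2 5 1 6 8 4).
Advancing 5 steps from 4: 4 → 0 → 2 → 5 → 1 → 6.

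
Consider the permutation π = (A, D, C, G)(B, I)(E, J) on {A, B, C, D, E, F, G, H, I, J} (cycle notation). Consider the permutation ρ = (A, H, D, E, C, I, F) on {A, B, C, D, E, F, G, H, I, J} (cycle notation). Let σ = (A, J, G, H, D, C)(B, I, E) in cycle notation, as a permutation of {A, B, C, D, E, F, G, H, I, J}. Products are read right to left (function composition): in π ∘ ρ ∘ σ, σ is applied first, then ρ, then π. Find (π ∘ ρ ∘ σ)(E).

Apply the permutations in order: σ(E) = B, then ρ(B) = B, then π(B) = I. So (π ∘ ρ ∘ σ)(E) = I.

I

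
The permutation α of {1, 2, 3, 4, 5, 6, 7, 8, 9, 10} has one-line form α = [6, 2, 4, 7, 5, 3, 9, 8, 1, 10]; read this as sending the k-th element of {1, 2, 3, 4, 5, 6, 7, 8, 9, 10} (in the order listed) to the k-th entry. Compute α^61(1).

6

Tracing 1 → 6 → … returns to 1 after 6 steps, so 1 lies in a 6-cycle (1, 6, 3, 4, 7, 9).
Powers repeat with period 6 on this cycle, and 61 mod 6 = 1, so α^61(1) = α^1(1).
Stepping 1 place around the cycle: 1 → 6.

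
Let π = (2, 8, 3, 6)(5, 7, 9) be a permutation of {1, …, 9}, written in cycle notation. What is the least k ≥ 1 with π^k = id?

12

The disjoint cycles have lengths 4, 3, 1, 1.
The order is lcm(4, 3) = 12.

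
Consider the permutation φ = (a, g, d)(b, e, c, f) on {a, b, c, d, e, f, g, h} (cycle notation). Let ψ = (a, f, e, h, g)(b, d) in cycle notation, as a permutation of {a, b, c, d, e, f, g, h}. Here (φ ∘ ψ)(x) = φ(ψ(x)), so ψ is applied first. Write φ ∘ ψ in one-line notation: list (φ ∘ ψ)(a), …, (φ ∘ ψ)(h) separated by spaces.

b a f e h c g d

Chase each element through ψ then φ: a → f → b; b → d → a; c → c → f; d → b → e; e → h → h; f → e → c; g → a → g; h → g → d.
So φ ∘ ψ in one-line form is b a f e h c g d.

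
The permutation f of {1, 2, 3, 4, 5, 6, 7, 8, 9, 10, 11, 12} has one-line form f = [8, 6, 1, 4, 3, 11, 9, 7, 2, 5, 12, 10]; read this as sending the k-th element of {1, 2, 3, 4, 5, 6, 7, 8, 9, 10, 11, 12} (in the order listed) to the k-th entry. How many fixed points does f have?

The fixed points (elements with f(x) = x) are {4}, so there is 1.

1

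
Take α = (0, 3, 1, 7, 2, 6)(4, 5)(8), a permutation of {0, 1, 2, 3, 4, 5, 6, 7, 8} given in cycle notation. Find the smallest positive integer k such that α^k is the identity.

6

The disjoint cycles have lengths 6, 2, 1.
The order of α is the least common multiple of its cycle lengths: lcm(6, 2) = 6.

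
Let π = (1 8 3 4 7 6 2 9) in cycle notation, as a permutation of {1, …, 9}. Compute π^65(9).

9 lies in the 8-cycle (1 8 3 4 7 6 2 9).
On an 8-cycle, π^8 is the identity, so π^65 = π^1 there (65 ≡ 1 mod 8).
Advancing 1 step from 9: 9 → 1.

1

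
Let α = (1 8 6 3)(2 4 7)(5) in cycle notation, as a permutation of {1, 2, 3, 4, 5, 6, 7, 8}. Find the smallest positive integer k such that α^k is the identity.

12

The cycle type of α is (4, 3, 1).
Since disjoint cycles commute, ord(α) = lcm(4, 3) = 12.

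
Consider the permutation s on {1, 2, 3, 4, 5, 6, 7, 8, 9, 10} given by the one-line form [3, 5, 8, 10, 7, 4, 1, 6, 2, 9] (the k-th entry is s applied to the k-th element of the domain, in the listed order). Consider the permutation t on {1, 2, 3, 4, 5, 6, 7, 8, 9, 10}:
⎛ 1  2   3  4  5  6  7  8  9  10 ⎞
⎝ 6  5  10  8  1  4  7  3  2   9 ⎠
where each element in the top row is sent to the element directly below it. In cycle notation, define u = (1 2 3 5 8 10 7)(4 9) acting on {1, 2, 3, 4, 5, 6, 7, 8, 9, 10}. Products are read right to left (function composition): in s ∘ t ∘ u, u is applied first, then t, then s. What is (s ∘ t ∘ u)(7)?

4

Chase 7: u(7) = 1; t(1) = 6; s(6) = 4. Hence (s ∘ t ∘ u)(7) = 4.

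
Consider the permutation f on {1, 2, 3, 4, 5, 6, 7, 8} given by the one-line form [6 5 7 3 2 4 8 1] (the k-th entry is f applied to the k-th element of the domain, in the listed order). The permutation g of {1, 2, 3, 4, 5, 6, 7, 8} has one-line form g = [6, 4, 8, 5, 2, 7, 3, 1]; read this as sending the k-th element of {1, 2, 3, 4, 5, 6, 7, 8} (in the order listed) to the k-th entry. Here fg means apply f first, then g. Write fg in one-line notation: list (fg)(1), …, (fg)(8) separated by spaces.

(fg)(x) = g(f(x)). Computing each image: g(f(1)) = g(6) = 7, g(f(2)) = g(5) = 2, g(f(3)) = g(7) = 3, g(f(4)) = g(3) = 8, g(f(5)) = g(2) = 4, g(f(6)) = g(4) = 5, g(f(7)) = g(8) = 1, g(f(8)) = g(1) = 6.
Hence fg = [7 2 3 8 4 5 1 6].

7 2 3 8 4 5 1 6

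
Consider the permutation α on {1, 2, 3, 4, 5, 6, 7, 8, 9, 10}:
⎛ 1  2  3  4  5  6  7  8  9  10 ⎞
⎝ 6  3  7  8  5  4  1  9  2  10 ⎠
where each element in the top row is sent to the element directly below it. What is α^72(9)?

9

Tracing 9 → 2 → … returns to 9 after 8 steps, so 9 lies in an 8-cycle (1, 6, 4, 8, 9, 2, 3, 7).
Since the cycle has length 8, α^72 acts on it the same as α^0 (72 mod 8 = 0).
So α^72(9) = 9.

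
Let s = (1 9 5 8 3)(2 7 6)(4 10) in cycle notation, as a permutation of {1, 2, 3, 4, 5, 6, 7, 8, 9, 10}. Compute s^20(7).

2

7 lies in the 3-cycle (2 7 6).
Since the cycle has length 3, s^20 acts on it the same as s^2 (20 mod 3 = 2).
Advancing 2 steps from 7: 7 → 6 → 2.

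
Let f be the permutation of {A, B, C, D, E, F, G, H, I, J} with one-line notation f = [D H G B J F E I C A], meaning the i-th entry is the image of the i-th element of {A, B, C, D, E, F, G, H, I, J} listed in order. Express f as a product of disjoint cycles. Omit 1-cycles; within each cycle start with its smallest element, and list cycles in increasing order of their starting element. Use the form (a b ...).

(A D B H I C G E J)

From A: A → D → B → H → I → C → G → E → J → A, closing the cycle (A D B H I C G E J).
Continuing from each remaining unvisited element yields (A D B H I C G E J).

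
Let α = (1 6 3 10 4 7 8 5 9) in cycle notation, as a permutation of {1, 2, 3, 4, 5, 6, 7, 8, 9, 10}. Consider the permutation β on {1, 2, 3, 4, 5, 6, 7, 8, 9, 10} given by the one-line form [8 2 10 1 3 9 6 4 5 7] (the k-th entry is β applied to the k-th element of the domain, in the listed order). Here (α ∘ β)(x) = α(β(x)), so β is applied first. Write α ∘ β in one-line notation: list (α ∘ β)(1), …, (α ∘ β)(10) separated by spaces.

5 2 4 6 10 1 3 7 9 8

For each element, apply β then α: 1 → 8 → 5; 2 → 2 → 2; 3 → 10 → 4; 4 → 1 → 6; 5 → 3 → 10; 6 → 9 → 1; 7 → 6 → 3; 8 → 4 → 7; 9 → 5 → 9; 10 → 7 → 8.
Collecting the images, α ∘ β = [5 2 4 6 10 1 3 7 9 8].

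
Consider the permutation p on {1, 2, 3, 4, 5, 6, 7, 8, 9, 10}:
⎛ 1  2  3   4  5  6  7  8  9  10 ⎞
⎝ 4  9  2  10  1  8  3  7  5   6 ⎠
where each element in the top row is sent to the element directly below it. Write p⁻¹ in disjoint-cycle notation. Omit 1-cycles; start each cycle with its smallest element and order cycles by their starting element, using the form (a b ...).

(1 5 9 2 3 7 8 6 10 4)

The cycle decomposition of p is (1 4 10 6 8 7 3 2 9 5).
The inverse reverses every cycle; in canonical form, p⁻¹ = (1 5 9 2 3 7 8 6 10 4).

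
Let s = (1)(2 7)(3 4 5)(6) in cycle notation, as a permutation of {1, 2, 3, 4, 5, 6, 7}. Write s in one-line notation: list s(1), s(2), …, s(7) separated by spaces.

Each element maps to the next entry in its cycle (wrapping to the front): 1↦1, 2↦7, 3↦4, 4↦5, 5↦3, 6↦6, 7↦2.
So the one-line form is 1 7 4 5 3 6 2.

1 7 4 5 3 6 2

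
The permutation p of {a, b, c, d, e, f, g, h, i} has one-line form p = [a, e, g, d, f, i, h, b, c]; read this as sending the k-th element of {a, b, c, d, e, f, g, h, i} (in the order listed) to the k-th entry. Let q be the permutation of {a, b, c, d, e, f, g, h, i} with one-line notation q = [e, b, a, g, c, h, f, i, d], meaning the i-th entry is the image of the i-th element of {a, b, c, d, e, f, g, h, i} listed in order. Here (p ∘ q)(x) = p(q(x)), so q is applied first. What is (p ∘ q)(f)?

b

(p ∘ q)(f) = p(q(f)). q(f) = h, then p(h) = b. So (p ∘ q)(f) = b.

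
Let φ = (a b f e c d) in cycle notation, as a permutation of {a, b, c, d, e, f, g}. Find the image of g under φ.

g does not appear in any cycle of φ, so it is a fixed point: φ(g) = g.

g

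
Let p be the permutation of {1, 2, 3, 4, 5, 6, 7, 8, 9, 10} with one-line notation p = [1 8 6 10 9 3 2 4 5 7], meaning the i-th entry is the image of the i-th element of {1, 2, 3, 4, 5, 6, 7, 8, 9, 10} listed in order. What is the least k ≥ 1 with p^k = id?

Writing p as disjoint cycles, the cycle lengths are 5, 2, 2, 1.
Since disjoint cycles commute, ord(p) = lcm(5, 2, 2) = 10.

10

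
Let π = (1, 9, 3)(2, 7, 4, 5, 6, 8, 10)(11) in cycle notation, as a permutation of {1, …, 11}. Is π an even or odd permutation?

The cycle lengths are 7, 3, 1.
A cycle is odd iff its length is even; π has 0 even-length cycles, so sgn(π) = (−1)^0 and π is even.

even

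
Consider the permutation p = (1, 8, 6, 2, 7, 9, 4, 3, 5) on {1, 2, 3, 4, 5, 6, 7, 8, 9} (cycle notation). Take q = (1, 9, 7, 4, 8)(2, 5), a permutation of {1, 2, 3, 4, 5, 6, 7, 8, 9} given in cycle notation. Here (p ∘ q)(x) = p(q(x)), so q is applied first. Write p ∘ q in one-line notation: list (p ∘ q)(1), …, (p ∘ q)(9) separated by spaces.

For each element, apply q then p: 1 → 9 → 4; 2 → 5 → 1; 3 → 3 → 5; 4 → 8 → 6; 5 → 2 → 7; 6 → 6 → 2; 7 → 4 → 3; 8 → 1 → 8; 9 → 7 → 9.
So p ∘ q in one-line form is 4 1 5 6 7 2 3 8 9.

4 1 5 6 7 2 3 8 9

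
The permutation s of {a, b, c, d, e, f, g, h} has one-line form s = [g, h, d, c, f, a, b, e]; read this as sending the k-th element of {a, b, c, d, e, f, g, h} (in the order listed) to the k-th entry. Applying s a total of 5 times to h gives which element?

Tracing h → e → … returns to h after 6 steps, so h lies in a 6-cycle (a, g, b, h, e, f).
Advancing 5 steps from h: h → e → f → a → g → b.

b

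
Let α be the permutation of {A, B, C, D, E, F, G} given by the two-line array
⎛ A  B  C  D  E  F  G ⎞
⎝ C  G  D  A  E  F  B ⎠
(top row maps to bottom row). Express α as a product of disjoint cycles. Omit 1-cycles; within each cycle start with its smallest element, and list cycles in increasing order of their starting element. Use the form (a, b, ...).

(A, C, D)(B, G)

Start at A and follow images: A → C → D → A, giving the cycle (A, C, D).
Continuing from each remaining unvisited element yields (A, C, D)(B, G).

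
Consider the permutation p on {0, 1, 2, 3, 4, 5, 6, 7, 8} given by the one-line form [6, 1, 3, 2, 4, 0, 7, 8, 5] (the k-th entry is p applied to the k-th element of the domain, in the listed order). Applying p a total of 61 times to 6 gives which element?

7

Tracing 6 → 7 → … returns to 6 after 5 steps, so 6 lies in a 5-cycle (0, 6, 7, 8, 5).
On a 5-cycle, p^5 is the identity, so p^61 = p^1 there (61 ≡ 1 mod 5).
Stepping 1 place around the cycle: 6 → 7.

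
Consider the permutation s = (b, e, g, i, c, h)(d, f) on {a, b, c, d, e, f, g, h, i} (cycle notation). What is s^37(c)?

h

c lies in the 6-cycle (b, e, g, i, c, h).
Powers repeat with period 6 on this cycle, and 37 mod 6 = 1, so s^37(c) = s^1(c).
Stepping 1 place around the cycle: c → h.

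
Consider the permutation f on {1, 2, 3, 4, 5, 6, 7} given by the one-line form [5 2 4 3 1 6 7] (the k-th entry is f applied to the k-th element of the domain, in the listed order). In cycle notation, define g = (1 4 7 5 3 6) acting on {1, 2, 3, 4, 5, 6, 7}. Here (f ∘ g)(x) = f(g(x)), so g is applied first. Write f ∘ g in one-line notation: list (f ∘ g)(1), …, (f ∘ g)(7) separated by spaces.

3 2 6 7 4 5 1

(f ∘ g)(x) = f(g(x)). Computing each image: f(g(1)) = f(4) = 3, f(g(2)) = f(2) = 2, f(g(3)) = f(6) = 6, f(g(4)) = f(7) = 7, f(g(5)) = f(3) = 4, f(g(6)) = f(1) = 5, f(g(7)) = f(5) = 1.
Hence f ∘ g = [3 2 6 7 4 5 1].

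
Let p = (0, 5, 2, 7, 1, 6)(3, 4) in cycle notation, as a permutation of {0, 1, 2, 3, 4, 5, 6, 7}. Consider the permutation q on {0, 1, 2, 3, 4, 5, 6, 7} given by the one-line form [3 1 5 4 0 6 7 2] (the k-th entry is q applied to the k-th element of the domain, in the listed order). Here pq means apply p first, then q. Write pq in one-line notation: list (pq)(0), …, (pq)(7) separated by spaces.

(pq)(x) = q(p(x)). Computing each image: q(p(0)) = q(5) = 6, q(p(1)) = q(6) = 7, q(p(2)) = q(7) = 2, q(p(3)) = q(4) = 0, q(p(4)) = q(3) = 4, q(p(5)) = q(2) = 5, q(p(6)) = q(0) = 3, q(p(7)) = q(1) = 1.
Hence pq = [6 7 2 0 4 5 3 1].

6 7 2 0 4 5 3 1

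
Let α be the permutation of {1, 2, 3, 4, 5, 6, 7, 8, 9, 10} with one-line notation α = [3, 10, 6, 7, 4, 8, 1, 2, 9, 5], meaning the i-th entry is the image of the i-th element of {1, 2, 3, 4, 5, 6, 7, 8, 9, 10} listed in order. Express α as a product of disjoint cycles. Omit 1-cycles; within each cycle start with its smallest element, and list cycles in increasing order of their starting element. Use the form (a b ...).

(1 3 6 8 2 10 5 4 7)

Iterating α from 1 gives 1 → 3 → 6 → 8 → 2 → 10 → 5 → 4 → 7 → 1; that is the 9-cycle (1 3 6 8 2 10 5 4 7).
Continuing from each remaining unvisited element yields (1 3 6 8 2 10 5 4 7).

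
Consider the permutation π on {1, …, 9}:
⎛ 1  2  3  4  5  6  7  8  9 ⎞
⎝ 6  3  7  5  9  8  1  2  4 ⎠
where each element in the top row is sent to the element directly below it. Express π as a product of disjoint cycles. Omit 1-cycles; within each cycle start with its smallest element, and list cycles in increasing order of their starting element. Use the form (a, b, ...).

From 1: 1 → 6 → 8 → 2 → 3 → 7 → 1, closing the cycle (1, 6, 8, 2, 3, 7).
Continuing from each remaining unvisited element yields (1, 6, 8, 2, 3, 7)(4, 5, 9).

(1, 6, 8, 2, 3, 7)(4, 5, 9)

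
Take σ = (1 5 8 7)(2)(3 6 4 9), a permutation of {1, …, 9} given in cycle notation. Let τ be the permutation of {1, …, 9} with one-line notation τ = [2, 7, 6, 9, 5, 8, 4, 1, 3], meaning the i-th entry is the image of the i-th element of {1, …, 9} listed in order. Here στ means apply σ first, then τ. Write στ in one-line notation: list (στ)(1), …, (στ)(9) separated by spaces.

(στ)(x) = τ(σ(x)). Computing each image: τ(σ(1)) = τ(5) = 5, τ(σ(2)) = τ(2) = 7, τ(σ(3)) = τ(6) = 8, τ(σ(4)) = τ(9) = 3, τ(σ(5)) = τ(8) = 1, τ(σ(6)) = τ(4) = 9, τ(σ(7)) = τ(1) = 2, τ(σ(8)) = τ(7) = 4, τ(σ(9)) = τ(3) = 6.
Hence στ = [5 7 8 3 1 9 2 4 6].

5 7 8 3 1 9 2 4 6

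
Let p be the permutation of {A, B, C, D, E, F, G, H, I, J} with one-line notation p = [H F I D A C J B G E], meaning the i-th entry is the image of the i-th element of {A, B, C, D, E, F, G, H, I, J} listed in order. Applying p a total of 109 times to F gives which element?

C

Tracing F → C → … returns to F after 9 steps, so F lies in a 9-cycle (A H B F C I G J E).
Since the cycle has length 9, p^109 acts on it the same as p^1 (109 mod 9 = 1).
Stepping 1 place around the cycle: F → C.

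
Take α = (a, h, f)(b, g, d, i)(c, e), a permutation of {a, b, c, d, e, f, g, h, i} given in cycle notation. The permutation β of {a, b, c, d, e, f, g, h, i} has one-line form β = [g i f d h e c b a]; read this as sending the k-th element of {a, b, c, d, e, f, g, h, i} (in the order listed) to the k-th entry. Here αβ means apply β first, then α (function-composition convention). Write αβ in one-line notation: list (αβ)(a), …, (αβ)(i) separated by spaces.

d b a i f c e g h

(αβ)(x) = α(β(x)). Computing each image: α(β(a)) = α(g) = d, α(β(b)) = α(i) = b, α(β(c)) = α(f) = a, α(β(d)) = α(d) = i, α(β(e)) = α(h) = f, α(β(f)) = α(e) = c, α(β(g)) = α(c) = e, α(β(h)) = α(b) = g, α(β(i)) = α(a) = h.
Hence αβ = [d b a i f c e g h].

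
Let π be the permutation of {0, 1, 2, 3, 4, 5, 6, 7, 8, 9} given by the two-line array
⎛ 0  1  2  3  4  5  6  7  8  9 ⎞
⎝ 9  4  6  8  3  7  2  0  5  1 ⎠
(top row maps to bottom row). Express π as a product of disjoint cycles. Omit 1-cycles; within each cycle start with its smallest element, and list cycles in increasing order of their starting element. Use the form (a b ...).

Iterating π from 0 gives 0 → 9 → 1 → 4 → 3 → 8 → 5 → 7 → 0; that is the 8-cycle (0 9 1 4 3 8 5 7).
Continuing from each remaining unvisited element yields (0 9 1 4 3 8 5 7)(2 6).

(0 9 1 4 3 8 5 7)(2 6)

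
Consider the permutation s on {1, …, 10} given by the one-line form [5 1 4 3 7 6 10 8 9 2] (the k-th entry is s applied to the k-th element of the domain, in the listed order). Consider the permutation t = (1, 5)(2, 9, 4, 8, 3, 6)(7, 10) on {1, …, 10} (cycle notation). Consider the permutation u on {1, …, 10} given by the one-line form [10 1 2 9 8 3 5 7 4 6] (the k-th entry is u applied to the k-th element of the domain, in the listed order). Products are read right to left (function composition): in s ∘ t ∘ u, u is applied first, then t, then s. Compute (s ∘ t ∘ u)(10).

1

(s ∘ t ∘ u)(10) = s(t(u(10))). u(10) = 6, then t(6) = 2, then s(2) = 1, so the result is 1.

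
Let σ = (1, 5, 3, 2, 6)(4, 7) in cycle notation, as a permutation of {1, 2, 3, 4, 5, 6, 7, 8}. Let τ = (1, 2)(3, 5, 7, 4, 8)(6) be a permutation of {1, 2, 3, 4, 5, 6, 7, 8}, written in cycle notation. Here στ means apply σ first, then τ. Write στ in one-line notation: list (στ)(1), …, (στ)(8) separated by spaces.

7 6 1 4 5 2 8 3

For each element, apply σ then τ: 1 → 5 → 7; 2 → 6 → 6; 3 → 2 → 1; 4 → 7 → 4; 5 → 3 → 5; 6 → 1 → 2; 7 → 4 → 8; 8 → 8 → 3.
So στ in one-line form is 7 6 1 4 5 2 8 3.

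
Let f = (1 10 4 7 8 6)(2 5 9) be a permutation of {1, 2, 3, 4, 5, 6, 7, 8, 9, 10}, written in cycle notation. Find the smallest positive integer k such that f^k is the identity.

6

The cycle type of f is (6, 3, 1).
Since disjoint cycles commute, ord(f) = lcm(6, 3) = 6.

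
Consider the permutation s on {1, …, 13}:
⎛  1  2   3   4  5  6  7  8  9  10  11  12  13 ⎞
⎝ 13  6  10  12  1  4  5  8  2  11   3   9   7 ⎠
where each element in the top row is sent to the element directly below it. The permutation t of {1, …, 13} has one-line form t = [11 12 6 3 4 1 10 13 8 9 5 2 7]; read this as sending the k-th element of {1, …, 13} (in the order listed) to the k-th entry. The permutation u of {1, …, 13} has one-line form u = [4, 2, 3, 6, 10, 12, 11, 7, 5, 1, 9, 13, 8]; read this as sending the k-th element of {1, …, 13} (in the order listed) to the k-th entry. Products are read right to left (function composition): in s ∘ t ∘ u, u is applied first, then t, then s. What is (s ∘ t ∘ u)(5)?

2

(s ∘ t ∘ u)(5) = s(t(u(5))). u(5) = 10, then t(10) = 9, then s(9) = 2, so the result is 2.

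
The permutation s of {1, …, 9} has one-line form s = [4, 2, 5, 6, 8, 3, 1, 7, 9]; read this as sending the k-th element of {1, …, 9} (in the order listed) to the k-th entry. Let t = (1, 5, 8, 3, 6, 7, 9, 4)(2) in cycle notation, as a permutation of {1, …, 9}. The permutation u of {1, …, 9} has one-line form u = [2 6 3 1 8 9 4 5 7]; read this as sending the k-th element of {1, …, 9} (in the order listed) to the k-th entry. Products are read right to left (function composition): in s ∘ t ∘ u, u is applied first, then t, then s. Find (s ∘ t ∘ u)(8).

7

Apply the permutations in order: u(8) = 5, then t(5) = 8, then s(8) = 7. So (s ∘ t ∘ u)(8) = 7.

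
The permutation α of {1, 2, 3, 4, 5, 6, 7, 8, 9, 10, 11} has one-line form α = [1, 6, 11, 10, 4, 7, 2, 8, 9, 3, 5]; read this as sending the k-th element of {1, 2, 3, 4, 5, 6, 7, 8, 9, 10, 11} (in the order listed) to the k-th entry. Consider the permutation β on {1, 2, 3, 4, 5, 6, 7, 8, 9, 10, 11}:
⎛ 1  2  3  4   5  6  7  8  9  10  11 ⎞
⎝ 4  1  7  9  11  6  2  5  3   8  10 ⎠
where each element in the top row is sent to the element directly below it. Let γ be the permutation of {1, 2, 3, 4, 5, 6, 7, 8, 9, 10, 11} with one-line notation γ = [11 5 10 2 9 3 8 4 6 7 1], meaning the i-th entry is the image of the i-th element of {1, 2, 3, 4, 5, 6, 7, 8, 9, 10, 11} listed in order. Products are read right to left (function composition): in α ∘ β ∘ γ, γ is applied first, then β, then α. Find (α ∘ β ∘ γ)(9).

(α ∘ β ∘ γ)(9) = α(β(γ(9))). γ(9) = 6, then β(6) = 6, then α(6) = 7, so the result is 7.

7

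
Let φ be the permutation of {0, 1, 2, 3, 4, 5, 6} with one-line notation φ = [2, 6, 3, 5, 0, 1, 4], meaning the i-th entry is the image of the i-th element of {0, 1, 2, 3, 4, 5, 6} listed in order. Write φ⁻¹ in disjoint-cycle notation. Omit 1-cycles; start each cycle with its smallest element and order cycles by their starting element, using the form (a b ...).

(0 4 6 1 5 3 2)

The cycle decomposition of φ is (0 2 3 5 1 6 4).
The inverse reverses every cycle; in canonical form, φ⁻¹ = (0 4 6 1 5 3 2).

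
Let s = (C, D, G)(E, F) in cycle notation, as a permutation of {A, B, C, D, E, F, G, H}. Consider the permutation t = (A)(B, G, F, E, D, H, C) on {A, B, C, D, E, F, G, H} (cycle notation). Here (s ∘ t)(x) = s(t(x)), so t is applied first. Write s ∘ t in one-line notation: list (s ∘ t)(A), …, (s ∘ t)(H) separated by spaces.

(s ∘ t)(x) = s(t(x)). Computing each image: s(t(A)) = s(A) = A, s(t(B)) = s(G) = C, s(t(C)) = s(B) = B, s(t(D)) = s(H) = H, s(t(E)) = s(D) = G, s(t(F)) = s(E) = F, s(t(G)) = s(F) = E, s(t(H)) = s(C) = D.
Hence s ∘ t = [A C B H G F E D].

A C B H G F E D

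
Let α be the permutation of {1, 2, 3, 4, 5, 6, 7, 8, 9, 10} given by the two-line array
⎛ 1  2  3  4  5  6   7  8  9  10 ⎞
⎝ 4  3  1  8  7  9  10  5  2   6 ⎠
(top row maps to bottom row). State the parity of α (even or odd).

odd

In disjoint-cycle form the cycle lengths are 10.
A cycle is odd iff its length is even; α has 1 even-length cycle, so sgn(α) = (−1)^1 and α is odd.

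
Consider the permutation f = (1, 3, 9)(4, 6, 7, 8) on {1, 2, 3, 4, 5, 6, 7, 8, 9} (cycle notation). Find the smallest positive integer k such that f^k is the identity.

The disjoint cycles have lengths 4, 3, 1, 1.
The order of f is the least common multiple of its cycle lengths: lcm(4, 3) = 12.

12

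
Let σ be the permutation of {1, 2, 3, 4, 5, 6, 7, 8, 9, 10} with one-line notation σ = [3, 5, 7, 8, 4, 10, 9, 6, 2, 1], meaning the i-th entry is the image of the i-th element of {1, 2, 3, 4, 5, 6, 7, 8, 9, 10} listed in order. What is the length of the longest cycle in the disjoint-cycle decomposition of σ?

Decomposing into disjoint cycles gives (1, 3, 7, 9, 2, 5, 4, 8, 6, 10); the longest has length 10.

10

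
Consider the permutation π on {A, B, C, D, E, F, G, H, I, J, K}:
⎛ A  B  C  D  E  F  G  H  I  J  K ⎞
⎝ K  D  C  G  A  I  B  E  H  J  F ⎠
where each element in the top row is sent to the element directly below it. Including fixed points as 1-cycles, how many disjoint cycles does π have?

4

The cycle decomposition is (A K F I H E)(B D G)(C)(J), which has 4 cycles (counting 1-cycles).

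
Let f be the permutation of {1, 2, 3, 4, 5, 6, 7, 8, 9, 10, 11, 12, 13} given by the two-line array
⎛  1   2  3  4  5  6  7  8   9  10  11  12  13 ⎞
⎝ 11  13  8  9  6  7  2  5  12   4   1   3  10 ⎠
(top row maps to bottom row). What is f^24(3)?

5

Tracing 3 → 8 → … returns to 3 after 11 steps, so 3 lies in an 11-cycle (2, 13, 10, 4, 9, 12, 3, 8, 5, 6, 7).
On an 11-cycle, f^11 is the identity, so f^24 = f^2 there (24 ≡ 2 mod 11).
Stepping 2 places around the cycle: 3 → 8 → 5.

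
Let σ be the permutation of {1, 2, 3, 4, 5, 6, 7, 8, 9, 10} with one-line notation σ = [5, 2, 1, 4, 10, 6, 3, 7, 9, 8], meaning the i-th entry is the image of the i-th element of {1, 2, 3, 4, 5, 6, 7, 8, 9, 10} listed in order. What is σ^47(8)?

10

Tracing 8 → 7 → … returns to 8 after 6 steps, so 8 lies in a 6-cycle (1, 5, 10, 8, 7, 3).
On a 6-cycle, σ^6 is the identity, so σ^47 = σ^5 there (47 ≡ 5 mod 6).
Stepping 5 places around the cycle: 8 → 7 → 3 → 1 → 5 → 10.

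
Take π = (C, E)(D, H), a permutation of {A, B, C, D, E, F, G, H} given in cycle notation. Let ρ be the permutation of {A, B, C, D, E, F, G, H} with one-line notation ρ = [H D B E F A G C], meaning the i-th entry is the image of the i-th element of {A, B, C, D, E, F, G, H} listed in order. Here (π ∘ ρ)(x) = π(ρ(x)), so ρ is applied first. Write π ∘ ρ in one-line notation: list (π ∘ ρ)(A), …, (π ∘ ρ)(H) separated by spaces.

D H B C F A G E

(π ∘ ρ)(x) = π(ρ(x)). Computing each image: π(ρ(A)) = π(H) = D, π(ρ(B)) = π(D) = H, π(ρ(C)) = π(B) = B, π(ρ(D)) = π(E) = C, π(ρ(E)) = π(F) = F, π(ρ(F)) = π(A) = A, π(ρ(G)) = π(G) = G, π(ρ(H)) = π(C) = E.
Hence π ∘ ρ = [D H B C F A G E].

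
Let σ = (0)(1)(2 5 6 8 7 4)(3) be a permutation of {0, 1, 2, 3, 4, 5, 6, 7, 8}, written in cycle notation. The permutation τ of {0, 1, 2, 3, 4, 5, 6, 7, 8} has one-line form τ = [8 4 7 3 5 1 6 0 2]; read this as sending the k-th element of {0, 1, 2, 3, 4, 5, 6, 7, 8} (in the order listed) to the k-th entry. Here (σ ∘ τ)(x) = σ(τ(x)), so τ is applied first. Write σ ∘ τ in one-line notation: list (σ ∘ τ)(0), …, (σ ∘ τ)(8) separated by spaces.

7 2 4 3 6 1 8 0 5

For each element, apply τ then σ: 0 → 8 → 7; 1 → 4 → 2; 2 → 7 → 4; 3 → 3 → 3; 4 → 5 → 6; 5 → 1 → 1; 6 → 6 → 8; 7 → 0 → 0; 8 → 2 → 5.
So σ ∘ τ in one-line form is 7 2 4 3 6 1 8 0 5.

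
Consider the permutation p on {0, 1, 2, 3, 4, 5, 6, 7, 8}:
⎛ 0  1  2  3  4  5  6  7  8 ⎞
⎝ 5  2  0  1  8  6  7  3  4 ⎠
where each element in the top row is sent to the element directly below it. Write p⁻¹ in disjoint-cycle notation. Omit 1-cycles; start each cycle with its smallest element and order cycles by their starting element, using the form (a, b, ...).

(0, 2, 1, 3, 7, 6, 5)(4, 8)

The cycle decomposition of p is (0, 5, 6, 7, 3, 1, 2)(4, 8).
Reversing each cycle (and rotating so the smallest element leads) gives p⁻¹ = (0, 2, 1, 3, 7, 6, 5)(4, 8).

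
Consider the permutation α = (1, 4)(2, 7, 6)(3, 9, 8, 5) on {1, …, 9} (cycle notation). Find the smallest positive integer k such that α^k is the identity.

The disjoint cycles have lengths 4, 3, 2.
Since disjoint cycles commute, ord(α) = lcm(4, 3, 2) = 12.

12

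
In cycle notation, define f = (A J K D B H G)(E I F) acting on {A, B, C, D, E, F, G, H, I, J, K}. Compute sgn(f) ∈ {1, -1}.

The cycle lengths are 7, 3, 1.
A cycle of length ℓ contributes ℓ−1 transpositions, so f is a product of 6 + 2 = 8 transpositions — even.

1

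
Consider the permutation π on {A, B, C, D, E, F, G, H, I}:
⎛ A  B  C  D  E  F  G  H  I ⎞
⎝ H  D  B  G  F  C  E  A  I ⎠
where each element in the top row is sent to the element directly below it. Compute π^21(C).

G

Tracing C → B → … returns to C after 6 steps, so C lies in a 6-cycle (B, D, G, E, F, C).
Since the cycle has length 6, π^21 acts on it the same as π^3 (21 mod 6 = 3).
Advancing 3 steps from C: C → B → D → G.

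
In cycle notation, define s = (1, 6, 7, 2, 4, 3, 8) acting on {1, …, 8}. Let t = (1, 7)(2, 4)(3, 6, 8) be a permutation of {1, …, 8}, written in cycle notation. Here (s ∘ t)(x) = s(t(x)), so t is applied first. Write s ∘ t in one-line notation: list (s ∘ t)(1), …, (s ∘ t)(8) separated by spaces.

For each element, apply t then s: 1 → 7 → 2; 2 → 4 → 3; 3 → 6 → 7; 4 → 2 → 4; 5 → 5 → 5; 6 → 8 → 1; 7 → 1 → 6; 8 → 3 → 8.
Collecting the images, s ∘ t = [2 3 7 4 5 1 6 8].

2 3 7 4 5 1 6 8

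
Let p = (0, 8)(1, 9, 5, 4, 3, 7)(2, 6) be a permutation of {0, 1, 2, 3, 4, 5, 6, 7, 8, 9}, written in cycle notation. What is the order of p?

6

The cycle type of p is (6, 2, 2).
Since disjoint cycles commute, ord(p) = lcm(6, 2, 2) = 6.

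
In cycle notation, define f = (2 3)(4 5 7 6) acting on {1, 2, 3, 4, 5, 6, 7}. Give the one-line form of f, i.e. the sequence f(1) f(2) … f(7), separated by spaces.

1 3 2 5 7 4 6

Image by image: 1↦1, 2↦3, 3↦2, 4↦5, 5↦7, 6↦4, 7↦6.
Listing these in domain order gives 1 3 2 5 7 4 6.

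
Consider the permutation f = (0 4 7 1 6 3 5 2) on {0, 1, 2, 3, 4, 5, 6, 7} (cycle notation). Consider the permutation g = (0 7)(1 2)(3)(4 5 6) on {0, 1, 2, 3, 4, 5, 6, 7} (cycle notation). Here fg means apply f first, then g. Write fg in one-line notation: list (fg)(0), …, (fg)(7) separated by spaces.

(fg)(x) = g(f(x)). Computing each image: g(f(0)) = g(4) = 5, g(f(1)) = g(6) = 4, g(f(2)) = g(0) = 7, g(f(3)) = g(5) = 6, g(f(4)) = g(7) = 0, g(f(5)) = g(2) = 1, g(f(6)) = g(3) = 3, g(f(7)) = g(1) = 2.
Hence fg = [5 4 7 6 0 1 3 2].

5 4 7 6 0 1 3 2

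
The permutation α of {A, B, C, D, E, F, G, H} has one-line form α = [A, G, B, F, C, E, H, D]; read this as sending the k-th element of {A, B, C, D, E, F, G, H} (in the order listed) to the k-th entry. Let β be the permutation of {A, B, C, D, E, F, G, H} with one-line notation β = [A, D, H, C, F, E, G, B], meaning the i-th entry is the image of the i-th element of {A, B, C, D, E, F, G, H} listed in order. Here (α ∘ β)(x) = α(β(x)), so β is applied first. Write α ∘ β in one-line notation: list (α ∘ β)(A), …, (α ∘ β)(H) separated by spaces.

A F D B E C H G

(α ∘ β)(x) = α(β(x)). Computing each image: α(β(A)) = α(A) = A, α(β(B)) = α(D) = F, α(β(C)) = α(H) = D, α(β(D)) = α(C) = B, α(β(E)) = α(F) = E, α(β(F)) = α(E) = C, α(β(G)) = α(G) = H, α(β(H)) = α(B) = G.
Hence α ∘ β = [A F D B E C H G].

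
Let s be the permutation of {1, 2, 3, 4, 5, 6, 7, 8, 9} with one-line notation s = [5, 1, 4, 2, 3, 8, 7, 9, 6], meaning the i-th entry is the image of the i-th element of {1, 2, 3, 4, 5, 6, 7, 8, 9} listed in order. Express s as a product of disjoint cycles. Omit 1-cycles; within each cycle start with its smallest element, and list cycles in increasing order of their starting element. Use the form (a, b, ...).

Start at 1 and follow images: 1 → 5 → 3 → 4 → 2 → 1, giving the cycle (1, 5, 3, 4, 2).
Continuing from each remaining unvisited element yields (1, 5, 3, 4, 2)(6, 8, 9).

(1, 5, 3, 4, 2)(6, 8, 9)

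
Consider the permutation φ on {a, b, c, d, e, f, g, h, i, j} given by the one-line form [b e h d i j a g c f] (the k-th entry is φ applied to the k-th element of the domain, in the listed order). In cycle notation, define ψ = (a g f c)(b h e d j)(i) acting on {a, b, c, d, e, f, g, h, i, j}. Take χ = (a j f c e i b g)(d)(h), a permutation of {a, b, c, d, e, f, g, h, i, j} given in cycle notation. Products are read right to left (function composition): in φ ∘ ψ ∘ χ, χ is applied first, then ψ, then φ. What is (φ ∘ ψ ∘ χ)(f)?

Chase f: χ(f) = c; ψ(c) = a; φ(a) = b. Hence (φ ∘ ψ ∘ χ)(f) = b.

b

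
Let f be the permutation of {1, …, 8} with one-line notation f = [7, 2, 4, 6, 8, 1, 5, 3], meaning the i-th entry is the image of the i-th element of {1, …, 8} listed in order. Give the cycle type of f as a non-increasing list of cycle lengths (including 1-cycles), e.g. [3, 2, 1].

The disjoint cycles are (1 7 5 8 3 4 6)(2), with lengths 7, 1 in non-increasing order.

[7, 1]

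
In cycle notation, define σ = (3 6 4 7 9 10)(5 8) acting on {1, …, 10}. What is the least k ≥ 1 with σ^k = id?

The cycle type of σ is (6, 2, 1, 1).
Since disjoint cycles commute, ord(σ) = lcm(6, 2) = 6.

6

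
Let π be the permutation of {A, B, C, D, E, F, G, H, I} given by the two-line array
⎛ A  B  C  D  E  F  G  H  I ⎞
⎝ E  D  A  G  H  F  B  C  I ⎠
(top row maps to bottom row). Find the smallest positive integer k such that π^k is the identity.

The disjoint-cycle form of π has cycle lengths 4, 3, 1, 1.
The order is lcm(4, 3) = 12.

12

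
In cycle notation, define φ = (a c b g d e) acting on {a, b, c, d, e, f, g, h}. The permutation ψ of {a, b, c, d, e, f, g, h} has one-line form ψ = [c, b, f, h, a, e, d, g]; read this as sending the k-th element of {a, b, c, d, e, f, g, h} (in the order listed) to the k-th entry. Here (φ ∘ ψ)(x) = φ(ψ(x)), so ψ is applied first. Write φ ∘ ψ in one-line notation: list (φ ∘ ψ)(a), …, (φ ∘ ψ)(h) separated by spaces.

(φ ∘ ψ)(x) = φ(ψ(x)). Computing each image: φ(ψ(a)) = φ(c) = b, φ(ψ(b)) = φ(b) = g, φ(ψ(c)) = φ(f) = f, φ(ψ(d)) = φ(h) = h, φ(ψ(e)) = φ(a) = c, φ(ψ(f)) = φ(e) = a, φ(ψ(g)) = φ(d) = e, φ(ψ(h)) = φ(g) = d.
Hence φ ∘ ψ = [b g f h c a e d].

b g f h c a e d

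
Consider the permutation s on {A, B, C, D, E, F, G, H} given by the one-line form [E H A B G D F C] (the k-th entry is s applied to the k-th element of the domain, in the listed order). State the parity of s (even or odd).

odd

In disjoint-cycle form the cycle lengths are 8.
A cycle is odd iff its length is even; s has 1 even-length cycle, so sgn(s) = (−1)^1 and s is odd.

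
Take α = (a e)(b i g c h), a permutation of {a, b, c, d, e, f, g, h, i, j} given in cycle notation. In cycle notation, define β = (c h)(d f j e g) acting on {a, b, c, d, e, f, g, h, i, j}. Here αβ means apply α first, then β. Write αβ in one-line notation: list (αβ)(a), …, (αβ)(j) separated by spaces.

Chase each element through α then β: a → e → g; b → i → i; c → h → c; d → d → f; e → a → a; f → f → j; g → c → h; h → b → b; i → g → d; j → j → e.
Collecting the images, αβ = [g i c f a j h b d e].

g i c f a j h b d e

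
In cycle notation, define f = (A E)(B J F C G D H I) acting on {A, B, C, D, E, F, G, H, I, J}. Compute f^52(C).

I

C lies in the 8-cycle (B J F C G D H I).
Powers repeat with period 8 on this cycle, and 52 mod 8 = 4, so f^52(C) = f^4(C).
Stepping 4 places around the cycle: C → G → D → H → I.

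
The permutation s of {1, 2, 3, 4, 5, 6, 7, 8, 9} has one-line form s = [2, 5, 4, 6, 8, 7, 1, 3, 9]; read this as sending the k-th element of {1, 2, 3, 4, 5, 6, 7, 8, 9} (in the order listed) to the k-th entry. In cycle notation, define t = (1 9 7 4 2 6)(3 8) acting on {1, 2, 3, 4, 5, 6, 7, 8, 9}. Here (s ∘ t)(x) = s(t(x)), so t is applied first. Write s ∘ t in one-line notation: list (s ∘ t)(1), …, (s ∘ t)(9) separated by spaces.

9 7 3 5 8 2 6 4 1

(s ∘ t)(x) = s(t(x)). Computing each image: s(t(1)) = s(9) = 9, s(t(2)) = s(6) = 7, s(t(3)) = s(8) = 3, s(t(4)) = s(2) = 5, s(t(5)) = s(5) = 8, s(t(6)) = s(1) = 2, s(t(7)) = s(4) = 6, s(t(8)) = s(3) = 4, s(t(9)) = s(7) = 1.
Hence s ∘ t = [9 7 3 5 8 2 6 4 1].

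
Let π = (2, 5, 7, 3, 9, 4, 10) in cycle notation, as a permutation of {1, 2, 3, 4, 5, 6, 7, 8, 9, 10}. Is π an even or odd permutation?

The cycle lengths are 7, 1, 1, 1.
A cycle of length ℓ contributes ℓ−1 transpositions, so π is a product of 6 transpositions — even.

even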